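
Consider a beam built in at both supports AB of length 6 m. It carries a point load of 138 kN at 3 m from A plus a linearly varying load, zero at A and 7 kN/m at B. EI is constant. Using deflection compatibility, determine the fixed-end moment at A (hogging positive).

Take the two fixed-end moments M_A, M_B as redundants; the released structure is the simple span AB.
On the primary (simply-supported) span, the end slopes from the loading are:
  at A: point load 138 at a = 3: Pab(L + b)/(6LEI) = 310.5/EI
  at B: point load 138 at a = 3: Pab(L + a)/(6LEI) = 310.5/EI
  at A: triangular load, peak 7: 7w₀L³/(360EI) = 29.4/EI
  at B: triangular load, peak 7: w₀L³/(45EI) = 33.6/EI
  θ_A0 = 339.9/EI,  θ_B0 = 344.1/EI
Flexibility coefficients: a unit moment at one end gives L/(3EI) there and L/(6EI) at the far end, so f₁₁ = f₂₂ = 2/EI and f₁₂ = f₂₁ = 1/EI.
Compatibility — zero rotation at each built-in end:
  2 M_A + 1 M_B = 339.9
  1 M_A + 2 M_B = 344.1
Solving the pair gives M_A = 111.9 kN·m and M_B = 116.1 kN·m (hogging).

M_A = 111.9 kN·m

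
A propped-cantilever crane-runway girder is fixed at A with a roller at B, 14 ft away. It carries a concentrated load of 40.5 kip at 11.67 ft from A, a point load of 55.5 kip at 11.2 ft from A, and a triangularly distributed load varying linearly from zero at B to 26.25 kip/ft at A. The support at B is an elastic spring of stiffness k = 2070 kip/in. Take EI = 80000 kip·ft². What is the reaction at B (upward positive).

Remove the prop at B; the released (primary) structure is a cantilever built in at A.
Deflection at B on the released cantilever, summing each load's contribution:
  point load 40.5 at a = 11.67: Pa²(3L − a)/(6EI) = 27882/EI
  point load 55.5 at a = 11.2: Pa²(3L − a)/(6EI) = 35738/EI
  triangular load, peak 26.25 at the fixed end: w₀L⁴/(30EI) = 33614/EI
  δ_0 = 97233/EI
Tip deflection under a unit load at B: L³/(3EI) = 914.7/EI.
With EI = 80000 kip·ft²: δ_0 = 1.2154 ft and δ_{BB} = 0.011433 ft/kip.
Compatibility — the spring shortens by R_B/k under the reaction it provides: δ_0 − R_B·δ_{BB} = R_B/k. With 1/k = 1/(2070×12) ft/kip = 0.00004 ft/kip, R_B = δ_0 / (δ_{BB} + 1/k) = 1.2154 / (0.011433 + 0.00004) = 105.9 kip.

R_B = 105.9 kip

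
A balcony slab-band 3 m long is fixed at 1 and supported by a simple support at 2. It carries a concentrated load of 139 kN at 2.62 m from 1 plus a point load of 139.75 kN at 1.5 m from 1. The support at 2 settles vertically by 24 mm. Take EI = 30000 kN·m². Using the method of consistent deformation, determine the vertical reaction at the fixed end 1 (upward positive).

Take the reaction at 2 as the redundant and release it; the primary structure is a cantilever fixed at 1.
Deflection at 2 on the released cantilever, summing each load's contribution:
  point load 139 at a = 2.62: Pa²(3L − a)/(6EI) = 1015/EI
  point load 139.75 at a = 1.5: Pa²(3L − a)/(6EI) = 393/EI
  δ_0 = 1408/EI
Tip deflection under a unit load at 2: L³/(3EI) = 9/EI.
With EI = 30000 kN·m²: δ_0 = 0.046921 m and δ_{22} = 0.0003 m/kN.
Compatibility — the beam at 2 must follow the support down by 0.024 m: δ_0 − R_2·δ_{22} = 0.024, so R_2 = (0.046921 − 0.024)/0.0003 = 76.4 kN.
Vertical equilibrium: R_1 = ΣP − R_2 = 278.8 − 76.4 = 202.3 kN.

R_1 = 202.3 kN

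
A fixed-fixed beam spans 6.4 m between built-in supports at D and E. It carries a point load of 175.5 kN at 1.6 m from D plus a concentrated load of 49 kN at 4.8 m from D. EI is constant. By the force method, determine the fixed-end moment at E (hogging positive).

Take the two fixed-end moments M_D, M_E as redundants; the released structure is the simple span DE.
On the primary (simply-supported) span, the end slopes from the loading are:
  at D: point load 175.5 at a = 1.6: Pab(L + b)/(6LEI) = 393.1/EI
  at E: point load 175.5 at a = 1.6: Pab(L + a)/(6LEI) = 280.8/EI
  at D: point load 49 at a = 4.8: Pab(L + b)/(6LEI) = 78.4/EI
  at E: point load 49 at a = 4.8: Pab(L + a)/(6LEI) = 109.8/EI
  θ_D0 = 471.5/EI,  θ_E0 = 390.6/EI
Flexibility coefficients: a unit moment at one end gives L/(3EI) there and L/(6EI) at the far end, so f₁₁ = f₂₂ = 2.133/EI and f₁₂ = f₂₁ = 1.067/EI.
Compatibility — zero rotation at each built-in end:
  2.133 M_D + 1.067 M_E = 471.5
  1.067 M_D + 2.133 M_E = 390.6
Solving the pair gives M_D = 172.7 kN·m and M_E = 96.75 kN·m (hogging).

M_E = 96.75 kN·m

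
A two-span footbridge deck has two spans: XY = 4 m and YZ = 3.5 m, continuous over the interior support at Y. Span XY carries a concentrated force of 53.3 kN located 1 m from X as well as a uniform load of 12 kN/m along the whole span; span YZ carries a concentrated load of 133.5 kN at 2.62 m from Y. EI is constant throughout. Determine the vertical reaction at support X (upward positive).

Take M_Y as the redundant. Released structure: two simple spans XY and YZ with a hinge at Y.
Rotations at Y on the released spans (each span's end-slope, ×1/EI):
  span XY: point load 53.3 at a = 1: Pab(L + a)/(6LEI) = 33.31/EI
  span XY: UDL 12: wL³/(24EI) = 32/EI
  span YZ: point load 133.5 at a = 2.62: Pab(L + b)/(6LEI) = 64.2/EI
  relative rotation θ_0 = (65.31 + 64.2)/EI = 129.5/EI
A unit hogging moment at Y produces rotation L₁/(3EI) + L₂/(3EI) = 2.5/EI.
Compatibility: M_Y·(L₁+L₂)/(3EI) = θ_0, giving M_Y = 51.8 kN·m (hogging).
Span XY, ΣM about X with M_Y applied at Y: R_Y^{XY}·4 = 149.3 + 51.8, so R_Y^{XY} = 50.28 kN and R_X = 101.3 − 50.28 = 51.02 kN.

R_X = 51.02 kN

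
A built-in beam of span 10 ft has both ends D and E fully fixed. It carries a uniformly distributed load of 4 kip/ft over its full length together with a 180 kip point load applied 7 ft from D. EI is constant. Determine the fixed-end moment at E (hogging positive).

M_E = 297.9 kip·ft

Take the two fixed-end moments M_D, M_E as redundants; the released structure is the simple span DE.
Simple-span end rotations at D and E under the given loads:
  at D: UDL 4: wL³/(24EI) = 166.7/EI
  at E: UDL 4: wL³/(24EI) = 166.7/EI
  at D: point load 180 at a = 7: Pab(L + b)/(6LEI) = 819/EI
  at E: point load 180 at a = 7: Pab(L + a)/(6LEI) = 1071/EI
  θ_D0 = 985.7/EI,  θ_E0 = 1238/EI
Flexibility coefficients: a unit moment at one end gives L/(3EI) there and L/(6EI) at the far end, so f₁₁ = f₂₂ = 3.333/EI and f₁₂ = f₂₁ = 1.667/EI.
Compatibility — zero rotation at each built-in end:
  3.333 M_D + 1.667 M_E = 985.7
  1.667 M_D + 3.333 M_E = 1238
Solving the pair gives M_D = 146.7 kip·ft and M_E = 297.9 kip·ft (hogging).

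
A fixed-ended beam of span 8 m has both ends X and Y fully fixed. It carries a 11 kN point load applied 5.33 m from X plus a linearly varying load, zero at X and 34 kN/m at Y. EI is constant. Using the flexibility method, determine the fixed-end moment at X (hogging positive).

Release both end moments; the primary structure is a simply-supported span XY with redundants M_X and M_Y.
On the primary (simply-supported) span, the end slopes from the loading are:
  at X: point load 11 at a = 5.33: Pab(L + b)/(6LEI) = 34.8/EI
  at Y: point load 11 at a = 5.33: Pab(L + a)/(6LEI) = 43.47/EI
  at X: triangular load, peak 34: 7w₀L³/(360EI) = 338.5/EI
  at Y: triangular load, peak 34: w₀L³/(45EI) = 386.8/EI
  θ_X0 = 373.3/EI,  θ_Y0 = 430.3/EI
Flexibility coefficients: a unit moment at one end gives L/(3EI) there and L/(6EI) at the far end, so f₁₁ = f₂₂ = 2.667/EI and f₁₂ = f₂₁ = 1.333/EI.
Compatibility — zero rotation at each built-in end:
  2.667 M_X + 1.333 M_Y = 373.3
  1.333 M_X + 2.667 M_Y = 430.3
Solving the pair gives M_X = 79.06 kN·m and M_Y = 121.8 kN·m (hogging).

M_X = 79.06 kN·m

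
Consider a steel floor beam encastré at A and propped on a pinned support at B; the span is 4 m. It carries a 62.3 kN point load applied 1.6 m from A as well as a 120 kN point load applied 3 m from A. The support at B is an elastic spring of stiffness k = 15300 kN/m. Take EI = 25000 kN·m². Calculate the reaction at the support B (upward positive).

Release the roller at B. Primary structure: cantilever fixed at A.
Primary-structure tip deflection at B by superposition:
  point load 62.3 at a = 1.6: Pa²(3L − a)/(6EI) = 276.4/EI
  point load 120 at a = 3: Pa²(3L − a)/(6EI) = 1620/EI
  δ_0 = 1896/EI
Flexibility coefficient — unit upward force at B: δ_{BB} = L³/(3EI) = 21.33/EI.
With EI = 25000 kN·m²: δ_0 = 0.075858 m and δ_{BB} = 0.000853 m/kN.
Compatibility — the spring shortens by R_B/k under the reaction it provides: δ_0 − R_B·δ_{BB} = R_B/k. With 1/k = 0.000065 m/kN, R_B = δ_0 / (δ_{BB} + 1/k) = 0.075858 / (0.000853 + 0.000065) = 82.57 kN.

R_B = 82.57 kN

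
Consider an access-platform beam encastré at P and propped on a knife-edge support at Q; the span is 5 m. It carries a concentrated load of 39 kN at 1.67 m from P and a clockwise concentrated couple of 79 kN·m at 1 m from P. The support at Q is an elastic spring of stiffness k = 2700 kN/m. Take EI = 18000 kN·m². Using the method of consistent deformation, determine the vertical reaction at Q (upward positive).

R_Q = 12.35 kN

Release the roller at Q. Primary structure: cantilever fixed at P.
Free-end deflection of the primary structure under the applied loading (downward +):
  point load 39 at a = 1.67: Pa²(3L − a)/(6EI) = 241.6/EI
  clockwise couple 79 at a = 1: M₀a(2L − a)/(2EI) = 355.5/EI
  δ_0 = 597.1/EI
Flexibility coefficient — unit upward force at Q: δ_{QQ} = L³/(3EI) = 41.67/EI.
With EI = 18000 kN·m²: δ_0 = 0.033175 m and δ_{QQ} = 0.002315 m/kN.
Compatibility — the spring shortens by R_Q/k under the reaction it provides: δ_0 − R_Q·δ_{QQ} = R_Q/k. With 1/k = 0.00037 m/kN, R_Q = δ_0 / (δ_{QQ} + 1/k) = 0.033175 / (0.002315 + 0.00037) = 12.35 kN.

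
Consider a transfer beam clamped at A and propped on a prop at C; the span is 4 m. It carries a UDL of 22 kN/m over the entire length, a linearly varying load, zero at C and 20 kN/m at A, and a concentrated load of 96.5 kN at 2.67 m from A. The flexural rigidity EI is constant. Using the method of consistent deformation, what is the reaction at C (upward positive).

R_C = 91.14 kN

Remove the prop at C; the released (primary) structure is a cantilever built in at A.
Free-end deflection of the primary structure under the applied loading (downward +):
  UDL 22: wL⁴/(8EI) = 704/EI
  triangular load, peak 20 at the fixed end: w₀L⁴/(30EI) = 170.7/EI
  point load 96.5 at a = 2.67: Pa²(3L − a)/(6EI) = 1070/EI
  δ_0 = 1944/EI
Flexibility coefficient — unit upward force at C: δ_{CC} = L³/(3EI) = 21.33/EI.
The prop prevents deflection at C: R_C = δ_0/δ_{CC} = 1944/21.33 = 91.14 kN.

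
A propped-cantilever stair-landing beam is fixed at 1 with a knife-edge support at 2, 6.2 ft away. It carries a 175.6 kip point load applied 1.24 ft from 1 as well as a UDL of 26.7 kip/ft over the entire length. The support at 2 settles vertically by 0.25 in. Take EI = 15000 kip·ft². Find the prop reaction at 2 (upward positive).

Choose R_2 as the redundant. The primary structure is the cantilever fixed at 1.
Deflection at 2 on the released cantilever, summing each load's contribution:
  point load 175.6 at a = 1.24: Pa²(3L − a)/(6EI) = 781.2/EI
  UDL 26.7: wL⁴/(8EI) = 4932/EI
  δ_0 = 5713/EI
Flexibility coefficient — unit upward force at 2: δ_{22} = L³/(3EI) = 79.44/EI.
With EI = 15000 kip·ft²: δ_0 = 0.38085 ft and δ_{22} = 0.005296 ft/kip.
Compatibility — the beam at 2 must follow the support down by 0.02083 ft: δ_0 − R_2·δ_{22} = 0.02083, so R_2 = (0.38085 − 0.02083)/0.005296 = 67.98 kip.

R_2 = 67.98 kip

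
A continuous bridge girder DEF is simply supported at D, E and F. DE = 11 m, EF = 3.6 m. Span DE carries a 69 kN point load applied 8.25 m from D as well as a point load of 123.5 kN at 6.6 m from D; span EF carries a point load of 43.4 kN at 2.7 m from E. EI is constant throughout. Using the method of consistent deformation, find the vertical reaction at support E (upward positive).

R_E = 245.4 kN

Insert a hinge at E; M_E is the redundant, and each span becomes simply supported.
Discontinuity in slope at E on the released structure — sum the simple-span end rotations:
  span DE: point load 69 at a = 8.25: Pab(L + a)/(6LEI) = 456.6/EI
  span DE: point load 123.5 at a = 6.6: Pab(L + a)/(6LEI) = 956.4/EI
  span EF: point load 43.4 at a = 2.7: Pab(L + b)/(6LEI) = 21.97/EI
  relative rotation θ_0 = (1413 + 21.97)/EI = 1435/EI
A unit hogging moment at E produces rotation L₁/(3EI) + L₂/(3EI) = 4.867/EI.
Slope continuity at E: θ_0 = M_E·4.867/EI, so M_E = 1435/4.867 = 294.9 kN·m (hogging).
Span DE, ΣM about D with M_E applied at E: R_E^{DE}·11 = 1384 + 294.9, so R_E^{DE} = 152.7 kN and R_D = 192.5 − 152.7 = 39.85 kN.
Span EF, ΣM about F: R_E^{EF}·3.6 = 39.06 + 294.9, so R_E^{EF} = 92.75 kN and R_F = 43.4 − 92.75 = -49.35 kN.
R_E = 152.7 + 92.75 = 245.4 kN.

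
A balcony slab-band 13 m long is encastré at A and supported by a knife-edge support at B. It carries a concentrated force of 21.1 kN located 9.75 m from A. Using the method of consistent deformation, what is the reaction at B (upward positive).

Release the roller at B. Primary structure: cantilever fixed at A.
Primary-structure tip deflection at B by superposition:
  point load 21.1 at a = 9.75: Pa²(3L − a)/(6EI) = 9778/EI
Flexibility coefficient — unit upward force at B: δ_{BB} = L³/(3EI) = 732.3/EI.
Compatibility at B: δ_0 − R_B·δ_{BB} = 0, so R_B = 9778/732.3 = 13.35 kN.

R_B = 13.35 kN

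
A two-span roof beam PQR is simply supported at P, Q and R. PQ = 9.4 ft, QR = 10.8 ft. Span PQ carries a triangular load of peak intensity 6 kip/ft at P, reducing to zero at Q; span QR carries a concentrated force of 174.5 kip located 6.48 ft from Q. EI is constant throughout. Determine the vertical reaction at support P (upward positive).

R_P = -0.7393 kip

Take M_Q as the redundant. Released structure: two simple spans PQ and QR with a hinge at Q.
End slopes at the hinge Q, treating each span as simply supported:
  span PQ: triangular load, peak 6: 7w₀L³/(360EI) = 96.9/EI
  span QR: point load 174.5 at a = 6.48: Pab(L + b)/(6LEI) = 1140/EI
  relative rotation θ_0 = (96.9 + 1140)/EI = 1237/EI
A unit hogging moment at Q produces rotation L₁/(3EI) + L₂/(3EI) = 6.733/EI.
Compatibility: M_Q·(L₁+L₂)/(3EI) = θ_0, giving M_Q = 183.7 kip·ft (hogging).
Span PQ, ΣM about P with M_Q applied at Q: R_Q^{PQ}·9.4 = 88.36 + 183.7, so R_Q^{PQ} = 28.94 kip and R_P = 28.2 − 28.94 = -0.7393 kip.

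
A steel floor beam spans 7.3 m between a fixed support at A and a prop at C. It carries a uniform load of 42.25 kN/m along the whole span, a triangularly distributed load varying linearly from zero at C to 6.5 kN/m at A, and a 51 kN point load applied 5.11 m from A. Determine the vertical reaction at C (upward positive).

Take the reaction at C as the redundant and release it; the primary structure is a cantilever fixed at A.
Free-end deflection of the primary structure under the applied loading (downward +):
  UDL 42.25: wL⁴/(8EI) = 14998/EI
  triangular load, peak 6.5 at the fixed end: w₀L⁴/(30EI) = 615.3/EI
  point load 51 at a = 5.11: Pa²(3L − a)/(6EI) = 3727/EI
  δ_0 = 19340/EI
Tip deflection under a unit load at C: L³/(3EI) = 129.7/EI.
Compatibility at C: δ_0 − R_C·δ_{CC} = 0, so R_C = 19340/129.7 = 149.1 kN.

R_C = 149.1 kN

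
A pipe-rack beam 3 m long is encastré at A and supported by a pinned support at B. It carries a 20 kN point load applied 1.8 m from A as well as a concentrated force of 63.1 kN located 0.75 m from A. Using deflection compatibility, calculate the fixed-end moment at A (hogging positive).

Remove the prop at B; the released (primary) structure is a cantilever built in at A.
Free-end deflection of the primary structure under the applied loading (downward +):
  point load 20 at a = 1.8: Pa²(3L − a)/(6EI) = 77.76/EI
  point load 63.1 at a = 0.75: Pa²(3L − a)/(6EI) = 48.8/EI
  δ_0 = 126.6/EI
Flexibility coefficient — unit upward force at B: δ_{BB} = L³/(3EI) = 9/EI.
The prop prevents deflection at B: R_B = δ_0/δ_{BB} = 126.6/9 = 14.06 kN.
Moment equilibrium about A: M_A = Σ(load moments about A) − R_B·L = 83.33 − 14.06×3 = 41.14 kN·m.

M_A = 41.14 kN·m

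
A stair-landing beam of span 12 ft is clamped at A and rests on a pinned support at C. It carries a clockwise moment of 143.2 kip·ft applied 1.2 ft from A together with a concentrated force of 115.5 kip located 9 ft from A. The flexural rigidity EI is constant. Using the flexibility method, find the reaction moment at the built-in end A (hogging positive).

M_A = 264.8 kip·ft

Take the reaction at C as the redundant and release it; the primary structure is a cantilever fixed at A.
Primary-structure tip deflection at C by superposition:
  clockwise couple 143.2 at a = 1.2: M₀a(2L − a)/(2EI) = 1959/EI
  point load 115.5 at a = 9: Pa²(3L − a)/(6EI) = 42100/EI
  δ_0 = 44059/EI
Flexibility coefficient — unit upward force at C: δ_{CC} = L³/(3EI) = 576/EI.
The prop prevents deflection at C: R_C = δ_0/δ_{CC} = 44059/576 = 76.49 kip.
Moment equilibrium about A: M_A = Σ(load moments about A) − R_C·L = 1183 − 76.49×12 = 264.8 kip·ft.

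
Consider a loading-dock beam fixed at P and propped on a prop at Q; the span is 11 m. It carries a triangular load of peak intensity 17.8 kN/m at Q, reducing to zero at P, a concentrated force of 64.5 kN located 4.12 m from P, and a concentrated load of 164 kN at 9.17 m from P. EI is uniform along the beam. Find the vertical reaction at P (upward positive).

R_P = 137.2 kN

Take the reaction at Q as the redundant and release it; the primary structure is a cantilever fixed at P.
Downward deflection at the released point Q due to the loads:
  triangular load, peak 17.8 at the free end: 11w₀L⁴/(120EI) = 23889/EI
  point load 64.5 at a = 4.12: Pa²(3L − a)/(6EI) = 5270/EI
  point load 164 at a = 9.17: Pa²(3L − a)/(6EI) = 54772/EI
  δ_0 = 83931/EI
Flexibility coefficient — unit upward force at Q: δ_{QQ} = L³/(3EI) = 443.7/EI.
Compatibility at Q: δ_0 − R_Q·δ_{QQ} = 0, so R_Q = 83931/443.7 = 189.2 kN.
Vertical equilibrium: R_P = ΣP − R_Q = 326.4 − 189.2 = 137.2 kN.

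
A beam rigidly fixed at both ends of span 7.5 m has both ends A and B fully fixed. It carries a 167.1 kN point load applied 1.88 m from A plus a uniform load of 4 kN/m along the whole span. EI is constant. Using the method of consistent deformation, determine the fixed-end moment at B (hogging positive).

M_B = 77.76 kN·m

Take the two fixed-end moments M_A, M_B as redundants; the released structure is the simple span AB.
Simple-span end rotations at A and B under the given loads:
  at A: point load 167.1 at a = 1.88: Pab(L + b)/(6LEI) = 514.7/EI
  at B: point load 167.1 at a = 1.88: Pab(L + a)/(6LEI) = 368/EI
  at A: UDL 4: wL³/(24EI) = 70.31/EI
  at B: UDL 4: wL³/(24EI) = 70.31/EI
  θ_A0 = 585.1/EI,  θ_B0 = 438.3/EI
Flexibility coefficients: a unit moment at one end gives L/(3EI) there and L/(6EI) at the far end, so f₁₁ = f₂₂ = 2.5/EI and f₁₂ = f₂₁ = 1.25/EI.
Compatibility — zero rotation at each built-in end:
  2.5 M_A + 1.25 M_B = 585.1
  1.25 M_A + 2.5 M_B = 438.3
Solving the pair gives M_A = 195.1 kN·m and M_B = 77.76 kN·m (hogging).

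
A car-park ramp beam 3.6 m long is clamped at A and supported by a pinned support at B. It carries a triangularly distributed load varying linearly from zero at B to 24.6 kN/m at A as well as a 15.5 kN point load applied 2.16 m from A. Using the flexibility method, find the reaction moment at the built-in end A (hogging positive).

M_A = 30.63 kN·m

Release the roller at B. Primary structure: cantilever fixed at A.
Free-end deflection of the primary structure under the applied loading (downward +):
  triangular load, peak 24.6 at the fixed end: w₀L⁴/(30EI) = 137.7/EI
  point load 15.5 at a = 2.16: Pa²(3L − a)/(6EI) = 104.1/EI
  δ_0 = 241.9/EI
Tip deflection under a unit load at B: L³/(3EI) = 15.55/EI.
The prop prevents deflection at B: R_B = δ_0/δ_{BB} = 241.9/15.55 = 15.55 kN.
Moment equilibrium about A: M_A = Σ(load moments about A) − R_B·L = 86.62 − 15.55×3.6 = 30.63 kN·m.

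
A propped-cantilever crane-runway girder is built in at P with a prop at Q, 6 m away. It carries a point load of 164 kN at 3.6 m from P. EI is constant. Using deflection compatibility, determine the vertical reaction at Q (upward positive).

Take the reaction at Q as the redundant and release it; the primary structure is a cantilever fixed at P.
Free-end deflection of the primary structure under the applied loading (downward +):
  point load 164 at a = 3.6: Pa²(3L − a)/(6EI) = 5101/EI
Tip deflection under a unit load at Q: L³/(3EI) = 72/EI.
The prop prevents deflection at Q: R_Q = δ_0/δ_{QQ} = 5101/72 = 70.85 kN.

R_Q = 70.85 kN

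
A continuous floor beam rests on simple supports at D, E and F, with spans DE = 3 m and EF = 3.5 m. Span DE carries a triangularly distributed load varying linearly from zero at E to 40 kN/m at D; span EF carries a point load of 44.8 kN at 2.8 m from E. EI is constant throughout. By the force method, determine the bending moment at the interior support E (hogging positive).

Release continuity at E by inserting a hinge; the redundant is the internal moment M_E. The primary structure is two simply-supported spans DE and EF.
End slopes at the hinge E, treating each span as simply supported:
  span DE: triangular load, peak 40: 7w₀L³/(360EI) = 21/EI
  span EF: point load 44.8 at a = 2.8: Pab(L + b)/(6LEI) = 17.56/EI
  relative rotation θ_0 = (21 + 17.56)/EI = 38.56/EI
A unit hogging moment at E produces rotation L₁/(3EI) + L₂/(3EI) = 2.167/EI.
Slope continuity at E: θ_0 = M_E·2.167/EI, so M_E = 38.56/2.167 = 17.8 kN·m (hogging).

M_E = 17.8 kN·m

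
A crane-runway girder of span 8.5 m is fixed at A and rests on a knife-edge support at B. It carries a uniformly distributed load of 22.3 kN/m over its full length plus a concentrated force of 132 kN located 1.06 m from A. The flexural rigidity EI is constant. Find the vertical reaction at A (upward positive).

Remove the prop at B; the released (primary) structure is a cantilever built in at A.
Primary-structure tip deflection at B by superposition:
  UDL 22.3: wL⁴/(8EI) = 14551/EI
  point load 132 at a = 1.06: Pa²(3L − a)/(6EI) = 604.1/EI
  δ_0 = 15155/EI
Tip deflection under a unit load at B: L³/(3EI) = 204.7/EI.
Compatibility at B: δ_0 − R_B·δ_{BB} = 0, so R_B = 15155/204.7 = 74.03 kN.
Vertical equilibrium: R_A = ΣP − R_B = 321.6 − 74.03 = 247.5 kN.

R_A = 247.5 kN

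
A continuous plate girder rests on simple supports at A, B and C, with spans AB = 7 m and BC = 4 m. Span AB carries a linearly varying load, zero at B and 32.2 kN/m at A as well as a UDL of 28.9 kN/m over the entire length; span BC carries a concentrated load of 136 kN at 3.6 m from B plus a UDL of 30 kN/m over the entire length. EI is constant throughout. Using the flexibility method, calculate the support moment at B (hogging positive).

M_B = 202.8 kN·m

Release continuity at B by inserting a hinge; the redundant is the internal moment M_B. The primary structure is two simply-supported spans AB and BC.
End slopes at the hinge B, treating each span as simply supported:
  span AB: triangular load, peak 32.2: 7w₀L³/(360EI) = 214.8/EI
  span AB: UDL 28.9: wL³/(24EI) = 413/EI
  span BC: point load 136 at a = 3.6: Pab(L + b)/(6LEI) = 35.9/EI
  span BC: UDL 30: wL³/(24EI) = 80/EI
  relative rotation θ_0 = (627.8 + 115.9)/EI = 743.7/EI
A unit hogging moment at B produces rotation L₁/(3EI) + L₂/(3EI) = 3.667/EI.
Compatibility: M_B·(L₁+L₂)/(3EI) = θ_0, giving M_B = 202.8 kN·m (hogging).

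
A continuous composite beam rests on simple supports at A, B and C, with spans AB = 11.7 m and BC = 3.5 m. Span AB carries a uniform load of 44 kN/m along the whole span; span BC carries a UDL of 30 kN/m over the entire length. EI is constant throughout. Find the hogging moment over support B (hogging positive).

M_B = 590.1 kN·m

Insert a hinge at B; M_B is the redundant, and each span becomes simply supported.
Rotations at B on the released spans (each span's end-slope, ×1/EI):
  span AB: UDL 44: wL³/(24EI) = 2936/EI
  span BC: UDL 30: wL³/(24EI) = 53.59/EI
  relative rotation θ_0 = (2936 + 53.59)/EI = 2990/EI
A unit hogging moment at B produces rotation L₁/(3EI) + L₂/(3EI) = 5.067/EI.
Slope continuity at B: θ_0 = M_B·5.067/EI, so M_B = 2990/5.067 = 590.1 kN·m (hogging).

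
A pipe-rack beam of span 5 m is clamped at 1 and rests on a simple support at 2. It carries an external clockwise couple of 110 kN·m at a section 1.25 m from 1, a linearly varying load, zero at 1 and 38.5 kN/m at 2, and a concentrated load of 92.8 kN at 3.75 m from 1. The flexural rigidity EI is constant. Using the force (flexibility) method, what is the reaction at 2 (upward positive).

Take the reaction at 2 as the redundant and release it; the primary structure is a cantilever fixed at 1.
Downward deflection at the released point 2 due to the loads:
  clockwise couple 110 at a = 1.25: M₀a(2L − a)/(2EI) = 601.6/EI
  triangular load, peak 38.5 at the free end: 11w₀L⁴/(120EI) = 2206/EI
  point load 92.8 at a = 3.75: Pa²(3L − a)/(6EI) = 2447/EI
  δ_0 = 5254/EI
Flexibility coefficient — unit upward force at 2: δ_{22} = L³/(3EI) = 41.67/EI.
Compatibility at 2: δ_0 − R_2·δ_{22} = 0, so R_2 = 5254/41.67 = 126.1 kN.

R_2 = 126.1 kN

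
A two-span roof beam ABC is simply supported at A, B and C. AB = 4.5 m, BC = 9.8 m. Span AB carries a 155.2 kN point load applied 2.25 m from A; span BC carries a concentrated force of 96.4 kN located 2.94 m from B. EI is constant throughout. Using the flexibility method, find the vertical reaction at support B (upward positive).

Take M_B as the redundant. Released structure: two simple spans AB and BC with a hinge at B.
End slopes at the hinge B, treating each span as simply supported:
  span AB: point load 155.2 at a = 2.25: Pab(L + a)/(6LEI) = 196.4/EI
  span BC: point load 96.4 at a = 2.94: Pab(L + b)/(6LEI) = 550.9/EI
  relative rotation θ_0 = (196.4 + 550.9)/EI = 747.3/EI
A unit hogging moment at B produces rotation L₁/(3EI) + L₂/(3EI) = 4.767/EI.
Slope continuity at B: θ_0 = M_B·4.767/EI, so M_B = 747.3/4.767 = 156.8 kN·m (hogging).
Span AB, ΣM about A with M_B applied at B: R_B^{AB}·4.5 = 349.2 + 156.8, so R_B^{AB} = 112.4 kN and R_A = 155.2 − 112.4 = 42.76 kN.
Span BC, ΣM about C: R_B^{BC}·9.8 = 661.3 + 156.8, so R_B^{BC} = 83.48 kN and R_C = 96.4 − 83.48 = 12.92 kN.
R_B = 112.4 + 83.48 = 195.9 kN.

R_B = 195.9 kN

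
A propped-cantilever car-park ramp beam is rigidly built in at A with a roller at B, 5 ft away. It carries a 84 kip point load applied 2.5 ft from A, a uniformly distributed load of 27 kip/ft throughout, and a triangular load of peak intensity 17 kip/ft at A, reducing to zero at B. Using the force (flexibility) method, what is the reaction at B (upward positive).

R_B = 85.38 kip

Release the roller at B. Primary structure: cantilever fixed at A.
Downward deflection at the released point B due to the loads:
  point load 84 at a = 2.5: Pa²(3L − a)/(6EI) = 1094/EI
  UDL 27: wL⁴/(8EI) = 2109/EI
  triangular load, peak 17 at the fixed end: w₀L⁴/(30EI) = 354.2/EI
  δ_0 = 3557/EI
Tip deflection under a unit load at B: L³/(3EI) = 41.67/EI.
Compatibility at B: δ_0 − R_B·δ_{BB} = 0, so R_B = 3557/41.67 = 85.38 kip.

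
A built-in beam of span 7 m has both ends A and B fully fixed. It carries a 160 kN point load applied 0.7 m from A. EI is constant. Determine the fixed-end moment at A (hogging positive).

M_A = 90.72 kN·m

Release both end moments; the primary structure is a simply-supported span AB with redundants M_A and M_B.
Simple-span end rotations at A and B under the given loads:
  at A: point load 160 at a = 0.7: Pab(L + b)/(6LEI) = 223.4/EI
  at B: point load 160 at a = 0.7: Pab(L + a)/(6LEI) = 129.4/EI
  θ_A0 = 223.4/EI,  θ_B0 = 129.4/EI
Flexibility coefficients: a unit moment at one end gives L/(3EI) there and L/(6EI) at the far end, so f₁₁ = f₂₂ = 2.333/EI and f₁₂ = f₂₁ = 1.167/EI.
Compatibility — zero rotation at each built-in end:
  2.333 M_A + 1.167 M_B = 223.4
  1.167 M_A + 2.333 M_B = 129.4
Solving the pair gives M_A = 90.72 kN·m and M_B = 10.08 kN·m (hogging).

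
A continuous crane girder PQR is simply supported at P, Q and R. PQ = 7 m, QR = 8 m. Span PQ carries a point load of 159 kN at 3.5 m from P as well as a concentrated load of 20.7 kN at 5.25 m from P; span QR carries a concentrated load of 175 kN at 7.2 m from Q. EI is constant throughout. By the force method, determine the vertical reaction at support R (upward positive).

Release continuity at Q by inserting a hinge; the redundant is the internal moment M_Q. The primary structure is two simply-supported spans PQ and QR.
Discontinuity in slope at Q on the released structure — sum the simple-span end rotations:
  span PQ: point load 159 at a = 3.5: Pab(L + a)/(6LEI) = 486.9/EI
  span PQ: point load 20.7 at a = 5.25: Pab(L + a)/(6LEI) = 55.47/EI
  span QR: point load 175 at a = 7.2: Pab(L + b)/(6LEI) = 184.8/EI
  relative rotation θ_0 = (542.4 + 184.8)/EI = 727.2/EI
A unit hogging moment at Q produces rotation L₁/(3EI) + L₂/(3EI) = 5/EI.
Compatibility: M_Q·(L₁+L₂)/(3EI) = θ_0, giving M_Q = 145.4 kN·m (hogging).
Span QR, ΣM about R: R_Q^{QR}·8 = 140 + 145.4, so R_Q^{QR} = 35.68 kN and R_R = 175 − 35.68 = 139.3 kN.

R_R = 139.3 kN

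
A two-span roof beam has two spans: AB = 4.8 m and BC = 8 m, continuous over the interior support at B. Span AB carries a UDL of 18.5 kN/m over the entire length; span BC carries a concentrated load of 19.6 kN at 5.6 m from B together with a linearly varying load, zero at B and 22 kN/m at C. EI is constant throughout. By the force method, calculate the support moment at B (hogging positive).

Release continuity at B by inserting a hinge; the redundant is the internal moment M_B. The primary structure is two simply-supported spans AB and BC.
End slopes at the hinge B, treating each span as simply supported:
  span AB: UDL 18.5: wL³/(24EI) = 85.25/EI
  span BC: point load 19.6 at a = 5.6: Pab(L + b)/(6LEI) = 57.08/EI
  span BC: triangular load, peak 22: 7w₀L³/(360EI) = 219/EI
  relative rotation θ_0 = (85.25 + 276.1)/EI = 361.3/EI
A unit hogging moment at B produces rotation L₁/(3EI) + L₂/(3EI) = 4.267/EI.
Compatibility: M_B·(L₁+L₂)/(3EI) = θ_0, giving M_B = 84.69 kN·m (hogging).

M_B = 84.69 kN·m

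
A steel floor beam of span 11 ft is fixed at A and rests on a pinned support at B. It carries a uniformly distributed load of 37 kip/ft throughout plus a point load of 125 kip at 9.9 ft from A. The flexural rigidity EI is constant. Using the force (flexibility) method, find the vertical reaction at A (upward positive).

Choose R_B as the redundant. The primary structure is the cantilever fixed at A.
Free-end deflection of the primary structure under the applied loading (downward +):
  UDL 37: wL⁴/(8EI) = 67715/EI
  point load 125 at a = 9.9: Pa²(3L − a)/(6EI) = 47167/EI
  δ_0 = 114882/EI
Tip deflection under a unit load at B: L³/(3EI) = 443.7/EI.
The prop prevents deflection at B: R_B = δ_0/δ_{BB} = 114882/443.7 = 258.9 kip.
Vertical equilibrium: R_A = ΣP − R_B = 532 − 258.9 = 273.1 kip.

R_A = 273.1 kip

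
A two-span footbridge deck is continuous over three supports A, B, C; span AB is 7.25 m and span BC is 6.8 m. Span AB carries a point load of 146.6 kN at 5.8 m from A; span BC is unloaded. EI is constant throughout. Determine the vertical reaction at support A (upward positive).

R_A = 18.43 kN

Insert a hinge at B; M_B is the redundant, and each span becomes simply supported.
End slopes at the hinge B, treating each span as simply supported:
  span AB: point load 146.6 at a = 5.8: Pab(L + a)/(6LEI) = 369.9/EI
  relative rotation θ_0 = (369.9 + 0)/EI = 369.9/EI
A unit hogging moment at B produces rotation L₁/(3EI) + L₂/(3EI) = 4.683/EI.
Slope continuity at B: θ_0 = M_B·4.683/EI, so M_B = 369.9/4.683 = 78.98 kN·m (hogging).
Span AB, ΣM about A with M_B applied at B: R_B^{AB}·7.25 = 850.3 + 78.98, so R_B^{AB} = 128.2 kN and R_A = 146.6 − 128.2 = 18.43 kN.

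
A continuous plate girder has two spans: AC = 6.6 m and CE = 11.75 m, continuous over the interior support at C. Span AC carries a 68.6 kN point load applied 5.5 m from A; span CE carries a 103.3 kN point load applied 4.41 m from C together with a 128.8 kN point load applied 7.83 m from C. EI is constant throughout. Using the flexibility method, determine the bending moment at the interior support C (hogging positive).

Take M_C as the redundant. Released structure: two simple spans AC and CE with a hinge at C.
End slopes at the hinge C, treating each span as simply supported:
  span AC: point load 68.6 at a = 5.5: Pab(L + a)/(6LEI) = 126.8/EI
  span CE: point load 103.3 at a = 4.41: Pab(L + b)/(6LEI) = 905.4/EI
  span CE: point load 128.8 at a = 7.83: Pab(L + b)/(6LEI) = 878.7/EI
  relative rotation θ_0 = (126.8 + 1784)/EI = 1911/EI
A unit hogging moment at C produces rotation L₁/(3EI) + L₂/(3EI) = 6.117/EI.
Compatibility: M_C·(L₁+L₂)/(3EI) = θ_0, giving M_C = 312.4 kN·m (hogging).

M_C = 312.4 kN·m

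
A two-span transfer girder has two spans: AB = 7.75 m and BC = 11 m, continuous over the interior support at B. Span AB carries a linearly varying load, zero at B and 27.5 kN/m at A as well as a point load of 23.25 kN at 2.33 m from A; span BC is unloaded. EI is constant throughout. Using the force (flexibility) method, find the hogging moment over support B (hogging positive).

M_B = 50.01 kN·m

Insert a hinge at B; M_B is the redundant, and each span becomes simply supported.
End slopes at the hinge B, treating each span as simply supported:
  span AB: triangular load, peak 27.5: 7w₀L³/(360EI) = 248.9/EI
  span AB: point load 23.25 at a = 2.33: Pab(L + a)/(6LEI) = 63.65/EI
  relative rotation θ_0 = (312.6 + 0)/EI = 312.6/EI
A unit hogging moment at B produces rotation L₁/(3EI) + L₂/(3EI) = 6.25/EI.
Compatibility: M_B·(L₁+L₂)/(3EI) = θ_0, giving M_B = 50.01 kN·m (hogging).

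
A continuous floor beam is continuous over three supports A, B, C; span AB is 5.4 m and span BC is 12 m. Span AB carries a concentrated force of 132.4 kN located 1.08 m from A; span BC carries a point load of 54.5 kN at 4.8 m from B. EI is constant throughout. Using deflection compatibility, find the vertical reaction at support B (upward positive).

R_B = 88.15 kN

Release continuity at B by inserting a hinge; the redundant is the internal moment M_B. The primary structure is two simply-supported spans AB and BC.
Discontinuity in slope at B on the released structure — sum the simple-span end rotations:
  span AB: point load 132.4 at a = 1.08: Pab(L + a)/(6LEI) = 123.5/EI
  span BC: point load 54.5 at a = 4.8: Pab(L + b)/(6LEI) = 502.3/EI
  relative rotation θ_0 = (123.5 + 502.3)/EI = 625.8/EI
A unit hogging moment at B produces rotation L₁/(3EI) + L₂/(3EI) = 5.8/EI.
Slope continuity at B: θ_0 = M_B·5.8/EI, so M_B = 625.8/5.8 = 107.9 kN·m (hogging).
Span AB, ΣM about A with M_B applied at B: R_B^{AB}·5.4 = 143 + 107.9, so R_B^{AB} = 46.46 kN and R_A = 132.4 − 46.46 = 85.94 kN.
Span BC, ΣM about C: R_B^{BC}·12 = 392.4 + 107.9, so R_B^{BC} = 41.69 kN and R_C = 54.5 − 41.69 = 12.81 kN.
R_B = 46.46 + 41.69 = 88.15 kN.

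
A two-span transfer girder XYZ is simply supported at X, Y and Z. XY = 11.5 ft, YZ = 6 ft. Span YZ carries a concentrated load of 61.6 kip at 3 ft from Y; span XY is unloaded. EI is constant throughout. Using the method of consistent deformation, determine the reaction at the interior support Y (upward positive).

Insert a hinge at Y; M_Y is the redundant, and each span becomes simply supported.
End slopes at the hinge Y, treating each span as simply supported:
  span YZ: point load 61.6 at a = 3: Pab(L + b)/(6LEI) = 138.6/EI
  relative rotation θ_0 = (0 + 138.6)/EI = 138.6/EI
A unit hogging moment at Y produces rotation L₁/(3EI) + L₂/(3EI) = 5.833/EI.
Slope continuity at Y: θ_0 = M_Y·5.833/EI, so M_Y = 138.6/5.833 = 23.76 kip·ft (hogging).
Span XY, ΣM about X with M_Y applied at Y: R_Y^{XY}·11.5 = 0 + 23.76, so R_Y^{XY} = 2.066 kip and R_X = 0 − 2.066 = -2.066 kip.
Span YZ, ΣM about Z: R_Y^{YZ}·6 = 184.8 + 23.76, so R_Y^{YZ} = 34.76 kip and R_Z = 61.6 − 34.76 = 26.84 kip.
R_Y = 2.066 + 34.76 = 36.83 kip.

R_Y = 36.83 kip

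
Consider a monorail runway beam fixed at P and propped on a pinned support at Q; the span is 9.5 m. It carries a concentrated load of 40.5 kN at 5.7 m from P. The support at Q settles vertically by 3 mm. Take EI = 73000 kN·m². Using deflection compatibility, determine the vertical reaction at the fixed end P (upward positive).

Take the reaction at Q as the redundant and release it; the primary structure is a cantilever fixed at P.
Deflection at Q on the released cantilever, summing each load's contribution:
  point load 40.5 at a = 5.7: Pa²(3L − a)/(6EI) = 5000/EI
Tip deflection under a unit load at Q: L³/(3EI) = 285.8/EI.
With EI = 73000 kN·m²: δ_0 = 0.068496 m and δ_{QQ} = 0.003915 m/kN.
Compatibility — the beam at Q must follow the support down by 0.003 m: δ_0 − R_Q·δ_{QQ} = 0.003, so R_Q = (0.068496 − 0.003)/0.003915 = 16.73 kN.
Vertical equilibrium: R_P = ΣP − R_Q = 40.5 − 16.73 = 23.77 kN.

R_P = 23.77 kN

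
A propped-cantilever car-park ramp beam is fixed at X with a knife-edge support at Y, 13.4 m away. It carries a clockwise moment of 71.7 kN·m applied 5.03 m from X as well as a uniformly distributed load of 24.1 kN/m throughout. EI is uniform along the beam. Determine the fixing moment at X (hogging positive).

Release the roller at Y. Primary structure: cantilever fixed at X.
Free-end deflection of the primary structure under the applied loading (downward +):
  clockwise couple 71.7 at a = 5.03: M₀a(2L − a)/(2EI) = 3926/EI
  UDL 24.1: wL⁴/(8EI) = 97128/EI
  δ_0 = 101054/EI
Tip deflection under a unit load at Y: L³/(3EI) = 802/EI.
The prop prevents deflection at Y: R_Y = δ_0/δ_{YY} = 101054/802 = 126 kN.
Moment equilibrium about X: M_X = Σ(load moments about X) − R_Y·L = 2235 − 126×13.4 = 547 kN·m.

M_X = 547 kN·m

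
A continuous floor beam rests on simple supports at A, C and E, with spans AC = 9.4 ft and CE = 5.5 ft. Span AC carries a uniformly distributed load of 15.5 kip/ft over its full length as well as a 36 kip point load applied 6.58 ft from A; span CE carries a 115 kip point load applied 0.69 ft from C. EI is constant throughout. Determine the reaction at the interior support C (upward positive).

R_C = 247.7 kip

Release continuity at C by inserting a hinge; the redundant is the internal moment M_C. The primary structure is two simply-supported spans AC and CE.
Discontinuity in slope at C on the released structure — sum the simple-span end rotations:
  span AC: UDL 15.5: wL³/(24EI) = 536.4/EI
  span AC: point load 36 at a = 6.58: Pab(L + a)/(6LEI) = 189.3/EI
  span CE: point load 115 at a = 0.69: Pab(L + b)/(6LEI) = 119.2/EI
  relative rotation θ_0 = (725.7 + 119.2)/EI = 844.9/EI
A unit hogging moment at C produces rotation L₁/(3EI) + L₂/(3EI) = 4.967/EI.
Compatibility: M_C·(L₁+L₂)/(3EI) = θ_0, giving M_C = 170.1 kip·ft (hogging).
Span AC, ΣM about A with M_C applied at C: R_C^{AC}·9.4 = 921.7 + 170.1, so R_C^{AC} = 116.1 kip and R_A = 181.7 − 116.1 = 65.55 kip.
Span CE, ΣM about E: R_C^{CE}·5.5 = 553.1 + 170.1, so R_C^{CE} = 131.5 kip and R_E = 115 − 131.5 = -16.5 kip.
R_C = 116.1 + 131.5 = 247.7 kip.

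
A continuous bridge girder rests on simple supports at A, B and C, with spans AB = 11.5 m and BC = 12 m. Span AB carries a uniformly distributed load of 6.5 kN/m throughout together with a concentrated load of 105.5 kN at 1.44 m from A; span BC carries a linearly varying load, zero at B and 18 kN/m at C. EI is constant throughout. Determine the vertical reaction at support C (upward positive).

Take M_B as the redundant. Released structure: two simple spans AB and BC with a hinge at B.
Discontinuity in slope at B on the released structure — sum the simple-span end rotations:
  span AB: UDL 6.5: wL³/(24EI) = 411.9/EI
  span AB: point load 105.5 at a = 1.44: Pab(L + a)/(6LEI) = 286.6/EI
  span BC: triangular load, peak 18: 7w₀L³/(360EI) = 604.8/EI
  relative rotation θ_0 = (698.5 + 604.8)/EI = 1303/EI
A unit hogging moment at B produces rotation L₁/(3EI) + L₂/(3EI) = 7.833/EI.
Compatibility: M_B·(L₁+L₂)/(3EI) = θ_0, giving M_B = 166.4 kN·m (hogging).
Span BC, ΣM about C: R_B^{BC}·12 = 432 + 166.4, so R_B^{BC} = 49.87 kN and R_C = 108 − 49.87 = 58.13 kN.

R_C = 58.13 kN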